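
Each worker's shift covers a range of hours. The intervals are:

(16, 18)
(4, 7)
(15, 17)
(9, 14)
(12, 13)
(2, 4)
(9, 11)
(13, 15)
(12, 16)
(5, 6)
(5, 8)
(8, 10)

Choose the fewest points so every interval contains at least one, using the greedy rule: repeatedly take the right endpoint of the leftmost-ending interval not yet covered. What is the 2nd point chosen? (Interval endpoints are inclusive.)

6

Process intervals by earliest right end; each time one isn't hit yet, stab at its right endpoint.
Sorted: [2,4] [5,6] [4,7] [5,8] [8,10] [9,11] [12,13] [9,14] [13,15] [12,16] [15,17] [16,18]
{[2,4]} hit by 4; {[5,6],[4,7],[5,8]} hit by 6; {[8,10],[9,11]} hit by 10; {[12,13],[9,14],[13,15],[12,16]} hit by 13; {[15,17],[16,18]} hit by 17.
Points: 4, 6, 10, 13, 17 (5 total).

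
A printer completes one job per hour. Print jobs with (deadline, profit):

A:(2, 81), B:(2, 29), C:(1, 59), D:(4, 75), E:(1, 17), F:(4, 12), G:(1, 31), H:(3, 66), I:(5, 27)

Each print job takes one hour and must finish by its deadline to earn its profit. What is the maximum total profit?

308

Take jobs in profit order; each goes to the latest open slot no later than its deadline.
By profit: A(d2,81), D(d4,75), H(d3,66), C(d1,59), G(d1,31), B(d2,29), I(d5,27), E(d1,17), F(d4,12)
A→slot 2; D→slot 4; H→slot 3; C→slot 1; G skipped; B skipped; I→slot 5; E skipped; F skipped.
Profit = 59 + 81 + 66 + 75 + 27 = 308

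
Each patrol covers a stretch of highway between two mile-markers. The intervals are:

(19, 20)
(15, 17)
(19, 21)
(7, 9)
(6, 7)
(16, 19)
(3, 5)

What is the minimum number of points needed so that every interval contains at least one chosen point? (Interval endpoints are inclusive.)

Sorted: [3,5] [6,7] [7,9] [15,17] [16,19] [19,20] [19,21]
{[3,5]} hit by 5; {[6,7],[7,9]} hit by 7; {[15,17],[16,19]} hit by 17; {[19,20],[19,21]} hit by 20.
Points: 5, 7, 17, 20 (4 total).

4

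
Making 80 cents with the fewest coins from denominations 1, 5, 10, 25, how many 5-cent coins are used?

1

80 − 3×25→5 − 1×5→0
Count of 5: 1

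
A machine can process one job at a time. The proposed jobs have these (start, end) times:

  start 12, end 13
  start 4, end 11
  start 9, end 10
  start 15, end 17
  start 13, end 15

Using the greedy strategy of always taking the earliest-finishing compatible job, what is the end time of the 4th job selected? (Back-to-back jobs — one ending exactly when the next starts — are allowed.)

17

By end time: (9,10), (4,11), (12,13), (13,15), (15,17).
Pick (9,10); next start ≥ 10 → (12,13); next start ≥ 13 → (13,15); next start ≥ 15 → (15,17).
Selected: (9,10) (12,13) (13,15) (15,17)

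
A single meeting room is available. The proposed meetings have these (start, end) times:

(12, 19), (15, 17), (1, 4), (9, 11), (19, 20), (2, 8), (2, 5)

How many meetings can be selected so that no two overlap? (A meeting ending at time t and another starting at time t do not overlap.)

Sort by end time and greedily take each interval whose start is ≥ the last chosen end.
Sorted by end: (1,4)  (2,5)  (2,8)  (9,11)  (15,17)  (12,19)  (19,20)
take (1,4); skip (2,8); take (9,11); take (15,17); skip (12,19); take (19,20).
Selected 4 meetings.

4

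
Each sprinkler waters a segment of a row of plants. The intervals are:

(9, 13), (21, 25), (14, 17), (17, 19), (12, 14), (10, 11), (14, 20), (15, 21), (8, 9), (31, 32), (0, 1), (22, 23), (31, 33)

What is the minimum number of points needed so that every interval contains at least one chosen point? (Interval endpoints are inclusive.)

Process intervals by earliest right end; each time one isn't hit yet, stab at its right endpoint.
Sorted: [0,1] [8,9] [10,11] [9,13] [12,14] [14,17] [17,19] [14,20] [15,21] [22,23] [21,25] [31,32] [31,33]
{[0,1]} hit by 1; {[8,9]} hit by 9; {[10,11],[9,13]} hit by 11; {[12,14],[14,17]} hit by 14; {[17,19],[14,20],[15,21]} hit by 19; {[22,23],[21,25]} hit by 23; {[31,32],[31,33]} hit by 32.
Points: 1, 9, 11, 14, 19, 23, 32 (7 total).

7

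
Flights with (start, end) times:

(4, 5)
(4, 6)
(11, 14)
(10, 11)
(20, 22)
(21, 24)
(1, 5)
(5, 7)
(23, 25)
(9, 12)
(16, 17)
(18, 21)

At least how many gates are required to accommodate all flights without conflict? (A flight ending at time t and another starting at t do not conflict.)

The answer is the maximum number of intervals overlapping at any instant.
starts: [1, 4, 4, 5, 9, 10, 11, 16, 18, 20, 21, 23]
ends:   [5, 5, 6, 7, 11, 12, 14, 17, 21, 22, 24, 25]
s1→1 s4→2 s4→3  — peak 3.

3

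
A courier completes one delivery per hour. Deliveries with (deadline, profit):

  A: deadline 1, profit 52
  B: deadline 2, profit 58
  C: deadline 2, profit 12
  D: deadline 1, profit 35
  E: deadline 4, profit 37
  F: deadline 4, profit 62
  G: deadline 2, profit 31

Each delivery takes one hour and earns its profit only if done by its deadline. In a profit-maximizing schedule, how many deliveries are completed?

4

Profit order: F=62 B=58 A=52 E=37 D=35 G=31 C=12
Assign: F→slot 4, B→slot 2, A→slot 1, E→slot 3, D skipped, G skipped, C skipped.
Slots: [1:A] [2:B] [3:E] [4:F]
4 of 7 scheduled.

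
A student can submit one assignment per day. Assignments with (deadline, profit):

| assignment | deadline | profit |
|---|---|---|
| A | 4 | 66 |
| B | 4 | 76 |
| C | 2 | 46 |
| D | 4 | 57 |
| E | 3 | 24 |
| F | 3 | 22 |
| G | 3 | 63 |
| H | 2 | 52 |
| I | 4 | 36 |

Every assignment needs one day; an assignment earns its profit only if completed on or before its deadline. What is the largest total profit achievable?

Profit order: B=76 A=66 G=63 D=57 H=52 C=46 I=36 E=24 F=22
Assign: B→slot 4, A→slot 3, G→slot 2, D→slot 1, H skipped, C skipped, I skipped, E skipped, F skipped.
Slots: [1:D] [2:G] [3:A] [4:B]
Profit = 57 + 63 + 66 + 76 = 262

262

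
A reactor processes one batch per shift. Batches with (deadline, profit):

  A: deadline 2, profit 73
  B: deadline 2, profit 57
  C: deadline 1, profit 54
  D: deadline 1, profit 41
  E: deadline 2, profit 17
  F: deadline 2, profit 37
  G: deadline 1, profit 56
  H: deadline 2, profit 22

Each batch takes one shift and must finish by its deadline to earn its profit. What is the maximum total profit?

130

Take jobs in profit order; each goes to the latest open slot no later than its deadline.
By profit: A(d2,73), B(d2,57), G(d1,56), C(d1,54), D(d1,41), F(d2,37), H(d2,22), E(d2,17)
A→slot 2; B→slot 1; G skipped; C skipped; D skipped; F skipped; H skipped; E skipped.
Profit = 57 + 73 = 130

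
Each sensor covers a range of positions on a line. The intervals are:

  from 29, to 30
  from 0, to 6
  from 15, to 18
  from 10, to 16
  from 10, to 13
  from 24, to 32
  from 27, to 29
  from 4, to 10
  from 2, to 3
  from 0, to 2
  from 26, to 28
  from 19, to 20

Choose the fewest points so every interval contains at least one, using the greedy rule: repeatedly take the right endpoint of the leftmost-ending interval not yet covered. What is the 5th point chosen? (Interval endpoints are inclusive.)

Process intervals by earliest right end; each time one isn't hit yet, stab at its right endpoint.
By right end: [0,2]  [2,3]  [0,6]  [4,10]  [10,13]  [10,16]  [15,18]  [19,20]  [26,28]  [27,29]  [29,30]  [24,32]
[0,2] uncovered → point at 2; [4,10] uncovered → point at 10; [15,18] uncovered → point at 18; [19,20] uncovered → point at 20; [26,28] uncovered → point at 28; [29,30] uncovered → point at 30.
Points: 2, 10, 18, 20, 28, 30 (6 total).

28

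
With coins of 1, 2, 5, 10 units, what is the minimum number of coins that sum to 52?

6

Greedy: take as many of the largest coin as possible, then repeat with the remainder.
52 − 5×10→2 − 1×2→0
Total coins = 5 + 1 = 6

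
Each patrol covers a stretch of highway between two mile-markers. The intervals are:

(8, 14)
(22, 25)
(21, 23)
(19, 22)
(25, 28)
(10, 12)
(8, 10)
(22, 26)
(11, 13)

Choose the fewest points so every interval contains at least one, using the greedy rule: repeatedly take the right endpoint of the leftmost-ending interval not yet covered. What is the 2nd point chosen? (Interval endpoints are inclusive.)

Sort by right endpoint; whenever an interval is uncovered, place a point at its right end.
By right end: [8,10]  [10,12]  [11,13]  [8,14]  [19,22]  [21,23]  [22,25]  [22,26]  [25,28]
[8,10] uncovered → point at 10; [11,13] uncovered → point at 13; [19,22] uncovered → point at 22; [25,28] uncovered → point at 28.
Points: 10, 13, 22, 28 (4 total).

13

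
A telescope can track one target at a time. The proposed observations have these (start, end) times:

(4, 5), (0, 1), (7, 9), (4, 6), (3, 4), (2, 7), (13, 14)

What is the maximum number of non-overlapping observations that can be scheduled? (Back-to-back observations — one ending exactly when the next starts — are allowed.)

Sorted by end: (0,1)  (3,4)  (4,5)  (4,6)  (2,7)  (7,9)  (13,14)
take (0,1); take (3,4); take (4,5); skip (2,7); take (7,9); take (13,14).
Selected 5 observations.

5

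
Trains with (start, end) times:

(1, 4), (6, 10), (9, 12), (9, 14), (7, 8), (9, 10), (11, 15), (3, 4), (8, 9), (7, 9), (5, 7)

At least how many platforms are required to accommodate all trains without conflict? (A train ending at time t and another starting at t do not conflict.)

4

Count concurrent intervals with a sweep; the peak is the room count.
Events (time:±→running): 1:+→1 3:+→2 4:-→1 4:-→0 5:+→1 6:+→2 7:-→1 7:+→2 7:+→3 8:-→2 8:+→3 9:-→2 9:-→1 9:+→2 9:+→3 9:+→4 … peak 4.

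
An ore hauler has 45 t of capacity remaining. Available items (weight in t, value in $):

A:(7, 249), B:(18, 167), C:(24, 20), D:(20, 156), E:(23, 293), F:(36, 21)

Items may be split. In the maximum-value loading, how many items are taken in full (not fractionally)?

2

Ratios (sorted): A 35.57, E 12.74, B 9.28, D 7.80, C 0.83, F 0.58
take A (7 @ 249); take E (23 @ 293); take 15/18 of B → 139.17. Capacity used 45/45.
2 item(s) taken whole; one partial (take 15/18 of B).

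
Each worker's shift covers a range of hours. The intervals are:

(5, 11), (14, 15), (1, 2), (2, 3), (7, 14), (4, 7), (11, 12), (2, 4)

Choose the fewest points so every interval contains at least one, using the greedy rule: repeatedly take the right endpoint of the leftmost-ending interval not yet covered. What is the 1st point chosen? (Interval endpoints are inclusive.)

Sort by right endpoint; whenever an interval is uncovered, place a point at its right end.
By right end: [1,2]  [2,3]  [2,4]  [4,7]  [5,11]  [11,12]  [7,14]  [14,15]
[1,2] uncovered → point at 2; [4,7] uncovered → point at 7; [11,12] uncovered → point at 12; [14,15] uncovered → point at 15.
Points: 2, 7, 12, 15 (4 total).

2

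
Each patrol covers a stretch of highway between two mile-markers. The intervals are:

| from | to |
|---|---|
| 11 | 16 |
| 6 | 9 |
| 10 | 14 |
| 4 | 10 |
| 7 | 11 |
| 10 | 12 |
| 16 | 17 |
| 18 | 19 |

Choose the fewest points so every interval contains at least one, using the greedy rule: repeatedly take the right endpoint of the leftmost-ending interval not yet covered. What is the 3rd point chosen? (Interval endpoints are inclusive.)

17

Process intervals by earliest right end; each time one isn't hit yet, stab at its right endpoint.
Sorted: [6,9] [4,10] [7,11] [10,12] [10,14] [11,16] [16,17] [18,19]
{[6,9],[4,10],[7,11]} hit by 9; {[10,12],[10,14],[11,16]} hit by 12; {[16,17]} hit by 17; {[18,19]} hit by 19.
Points: 9, 12, 17, 19 (4 total).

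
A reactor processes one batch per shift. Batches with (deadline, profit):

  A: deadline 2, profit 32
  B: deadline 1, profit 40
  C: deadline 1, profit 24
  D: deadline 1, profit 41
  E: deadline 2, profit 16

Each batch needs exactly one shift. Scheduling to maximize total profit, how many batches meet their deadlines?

2

Take jobs in profit order; each goes to the latest open slot no later than its deadline.
By profit: D(d1,41), B(d1,40), A(d2,32), C(d1,24), E(d2,16)
D→slot 1; B skipped; A→slot 2; C skipped; E skipped.
2 of 5 scheduled.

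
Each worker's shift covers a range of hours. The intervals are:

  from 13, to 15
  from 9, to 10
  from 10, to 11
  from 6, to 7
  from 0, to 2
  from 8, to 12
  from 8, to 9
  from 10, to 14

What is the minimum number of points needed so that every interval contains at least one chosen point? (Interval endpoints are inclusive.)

Sort by right endpoint; whenever an interval is uncovered, place a point at its right end.
Sorted: [0,2] [6,7] [8,9] [9,10] [10,11] [8,12] [10,14] [13,15]
{[0,2]} hit by 2; {[6,7]} hit by 7; {[8,9],[9,10]} hit by 9; {[10,11],[8,12],[10,14]} hit by 11; {[13,15]} hit by 15.
Points: 2, 7, 9, 11, 15 (5 total).

5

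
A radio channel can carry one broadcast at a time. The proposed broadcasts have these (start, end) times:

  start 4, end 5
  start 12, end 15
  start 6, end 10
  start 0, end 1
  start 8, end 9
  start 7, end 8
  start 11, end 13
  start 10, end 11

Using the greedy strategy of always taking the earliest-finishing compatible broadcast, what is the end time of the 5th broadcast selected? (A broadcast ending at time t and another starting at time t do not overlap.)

11

Sort by end time and greedily take each interval whose start is ≥ the last chosen end.
Sorted by end: (0,1)  (4,5)  (7,8)  (8,9)  (6,10)  (10,11)  (11,13)  (12,15)
take (0,1); take (4,5); take (7,8); take (8,9); take (10,11); take (11,13).
Selected: (0,1) (4,5) (7,8) (8,9) (10,11) (11,13)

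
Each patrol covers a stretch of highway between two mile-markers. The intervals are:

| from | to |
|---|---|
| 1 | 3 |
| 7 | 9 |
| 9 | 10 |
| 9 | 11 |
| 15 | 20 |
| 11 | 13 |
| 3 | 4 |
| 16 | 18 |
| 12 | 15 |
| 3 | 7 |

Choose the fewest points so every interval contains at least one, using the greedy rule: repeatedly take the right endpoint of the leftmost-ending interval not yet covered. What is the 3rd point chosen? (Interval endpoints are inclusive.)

Sort by right endpoint; whenever an interval is uncovered, place a point at its right end.
Sorted: [1,3] [3,4] [3,7] [7,9] [9,10] [9,11] [11,13] [12,15] [16,18] [15,20]
{[1,3],[3,4],[3,7]} hit by 3; {[7,9],[9,10],[9,11]} hit by 9; {[11,13],[12,15]} hit by 13; {[16,18],[15,20]} hit by 18.
Points: 3, 9, 13, 18 (4 total).

13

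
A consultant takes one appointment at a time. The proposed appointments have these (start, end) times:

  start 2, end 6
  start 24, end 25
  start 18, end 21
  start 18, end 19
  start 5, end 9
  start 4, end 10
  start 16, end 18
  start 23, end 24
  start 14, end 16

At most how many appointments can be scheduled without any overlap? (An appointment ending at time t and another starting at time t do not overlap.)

Order by finish time; keep every interval that doesn't clash with the previous kept one.
Sorted by end: (2,6)  (5,9)  (4,10)  (14,16)  (16,18)  (18,19)  (18,21)  (23,24)  (24,25)
take (2,6); skip (5,9); take (14,16); take (16,18); take (18,19); take (23,24); take (24,25).
Selected 6 appointments.

6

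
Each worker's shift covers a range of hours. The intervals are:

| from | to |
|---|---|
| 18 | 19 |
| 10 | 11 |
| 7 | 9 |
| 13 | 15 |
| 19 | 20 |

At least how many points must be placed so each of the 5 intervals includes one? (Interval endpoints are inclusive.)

4

Process intervals by earliest right end; each time one isn't hit yet, stab at its right endpoint.
Sorted: [7,9] [10,11] [13,15] [18,19] [19,20]
{[7,9]} hit by 9; {[10,11]} hit by 11; {[13,15]} hit by 15; {[18,19],[19,20]} hit by 19.
Points: 9, 11, 15, 19 (4 total).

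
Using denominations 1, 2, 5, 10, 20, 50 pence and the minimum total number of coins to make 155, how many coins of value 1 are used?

Use the largest denomination that fits, subtract, and repeat.
155 = 3×50 + 1×5
Count of 1: 0

0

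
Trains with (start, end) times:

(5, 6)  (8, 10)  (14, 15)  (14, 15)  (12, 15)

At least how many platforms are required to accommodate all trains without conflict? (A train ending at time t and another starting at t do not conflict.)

Events (time:±→running): 5:+→1 6:-→0 8:+→1 10:-→0 12:+→1 14:+→2 14:+→3 … peak 3.

3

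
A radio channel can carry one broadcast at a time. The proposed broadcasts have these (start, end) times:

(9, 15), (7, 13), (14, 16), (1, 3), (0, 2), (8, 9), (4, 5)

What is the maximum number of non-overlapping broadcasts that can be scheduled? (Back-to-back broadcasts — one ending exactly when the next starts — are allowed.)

By end time: (0,2), (1,3), (4,5), (8,9), (7,13), (9,15), (14,16).
Pick (0,2); next start ≥ 2 → (4,5); next start ≥ 5 → (8,9); next start ≥ 9 → (9,15).
Selected 4 broadcasts.

4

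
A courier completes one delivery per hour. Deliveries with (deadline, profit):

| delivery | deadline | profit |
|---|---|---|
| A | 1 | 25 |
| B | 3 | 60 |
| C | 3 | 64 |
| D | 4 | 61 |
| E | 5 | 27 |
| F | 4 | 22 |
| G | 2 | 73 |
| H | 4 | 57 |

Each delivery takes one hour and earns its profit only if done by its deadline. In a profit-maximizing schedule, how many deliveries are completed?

Profit order: G=73 C=64 D=61 B=60 H=57 E=27 A=25 F=22
Assign: G→slot 2, C→slot 3, D→slot 4, B→slot 1, H skipped, E→slot 5, A skipped, F skipped.
Slots: [1:B] [2:G] [3:C] [4:D] [5:E]
5 of 8 scheduled.

5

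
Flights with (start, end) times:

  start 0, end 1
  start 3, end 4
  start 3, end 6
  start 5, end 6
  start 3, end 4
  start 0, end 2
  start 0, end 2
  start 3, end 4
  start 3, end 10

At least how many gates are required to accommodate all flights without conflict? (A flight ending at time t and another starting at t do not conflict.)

The answer is the maximum number of intervals overlapping at any instant.
Events (time:±→running): 0:+→1 0:+→2 0:+→3 1:-→2 2:-→1 2:-→0 3:+→1 3:+→2 3:+→3 3:+→4 3:+→5 … peak 5.

5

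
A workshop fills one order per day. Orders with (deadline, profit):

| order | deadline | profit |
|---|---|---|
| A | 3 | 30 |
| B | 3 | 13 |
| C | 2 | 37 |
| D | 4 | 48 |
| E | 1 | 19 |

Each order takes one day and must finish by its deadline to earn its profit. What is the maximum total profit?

134

Take jobs in profit order; each goes to the latest open slot no later than its deadline.
By profit: D(d4,48), C(d2,37), A(d3,30), E(d1,19), B(d3,13)
D→slot 4; C→slot 2; A→slot 3; E→slot 1; B skipped.
Profit = 19 + 37 + 30 + 48 = 134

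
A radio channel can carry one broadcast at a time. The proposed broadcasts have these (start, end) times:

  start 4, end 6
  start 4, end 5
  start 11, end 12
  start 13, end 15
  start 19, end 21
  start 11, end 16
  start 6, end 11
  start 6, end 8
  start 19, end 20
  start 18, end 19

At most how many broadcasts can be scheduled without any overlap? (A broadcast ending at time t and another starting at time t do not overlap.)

Sorted by end: (4,5)  (4,6)  (6,8)  (6,11)  (11,12)  (13,15)  (11,16)  (18,19)  (19,20)  (19,21)
take (4,5); take (6,8); skip (6,11); take (11,12); take (13,15); skip (11,16); take (18,19); take (19,20).
Selected 6 broadcasts.

6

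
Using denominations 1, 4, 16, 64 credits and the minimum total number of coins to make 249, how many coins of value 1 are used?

249 = 3×64 + 3×16 + 2×4 + 1×1
Count of 1: 1

1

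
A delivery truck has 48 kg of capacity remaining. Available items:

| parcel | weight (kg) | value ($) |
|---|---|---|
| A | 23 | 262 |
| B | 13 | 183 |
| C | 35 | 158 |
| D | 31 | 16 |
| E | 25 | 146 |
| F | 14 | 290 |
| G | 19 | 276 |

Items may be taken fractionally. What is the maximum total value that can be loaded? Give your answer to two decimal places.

Greedy by value/weight ratio, highest first.
Ratios (sorted): F 20.71, G 14.53, B 14.08, A 11.39, E 5.84, C 4.51, D 0.52
take F (14 @ 290); take G (19 @ 276); take B (13 @ 183); take 2/23 of A → 22.78. Capacity used 48/48.
Total value = 771.78

771.78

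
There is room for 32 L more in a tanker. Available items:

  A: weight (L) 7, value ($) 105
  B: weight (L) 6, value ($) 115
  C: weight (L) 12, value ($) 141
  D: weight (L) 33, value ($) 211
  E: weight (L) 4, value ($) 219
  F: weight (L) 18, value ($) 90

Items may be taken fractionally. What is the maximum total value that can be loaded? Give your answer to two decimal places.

599.18

Greedy by value/weight ratio, highest first.
Order: E (219/4=54.75) > B (115/6=19.17) > A (105/7=15.00) > C (141/12=11.75) > D (211/33=6.39) > F (90/18=5.00)
Fill: take E (4 @ 219) → take B (6 @ 115) → take A (7 @ 105) → take C (12 @ 141) → take 3/33 of D → 19.18; 32/32 used.
Total value = 599.18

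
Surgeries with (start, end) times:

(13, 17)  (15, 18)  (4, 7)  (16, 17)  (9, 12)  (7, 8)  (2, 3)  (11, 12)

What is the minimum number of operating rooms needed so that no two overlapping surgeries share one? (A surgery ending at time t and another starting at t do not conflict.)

The answer is the maximum number of intervals overlapping at any instant.
Events (time:±→running): 2:+→1 3:-→0 4:+→1 7:-→0 7:+→1 8:-→0 9:+→1 11:+→2 12:-→1 12:-→0 13:+→1 15:+→2 16:+→3 … peak 3.

3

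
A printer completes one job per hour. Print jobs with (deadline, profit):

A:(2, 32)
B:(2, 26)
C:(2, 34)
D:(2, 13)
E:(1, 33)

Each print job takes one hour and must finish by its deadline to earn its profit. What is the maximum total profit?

67

Take jobs in profit order; each goes to the latest open slot no later than its deadline.
Profit order: C=34 E=33 A=32 B=26 D=13
Assign: C→slot 2, E→slot 1, A skipped, B skipped, D skipped.
Slots: [1:E] [2:C]
Profit = 33 + 34 = 67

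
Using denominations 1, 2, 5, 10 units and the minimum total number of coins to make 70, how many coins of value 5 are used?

0

70 − 7×10→0
Count of 5: 0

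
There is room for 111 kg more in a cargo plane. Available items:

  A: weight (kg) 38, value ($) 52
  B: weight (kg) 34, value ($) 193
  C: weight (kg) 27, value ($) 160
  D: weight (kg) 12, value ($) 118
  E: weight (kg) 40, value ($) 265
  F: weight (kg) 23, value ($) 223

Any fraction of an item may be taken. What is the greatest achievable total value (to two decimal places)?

817.09

Sort by value per unit weight and fill in that order.
Ratios (sorted): D 9.83, F 9.70, E 6.62, C 5.93, B 5.68, A 1.37
take D (12 @ 118); take F (23 @ 223); take E (40 @ 265); take C (27 @ 160); take 9/34 of B → 51.09. Capacity used 111/111.
Total value = 817.09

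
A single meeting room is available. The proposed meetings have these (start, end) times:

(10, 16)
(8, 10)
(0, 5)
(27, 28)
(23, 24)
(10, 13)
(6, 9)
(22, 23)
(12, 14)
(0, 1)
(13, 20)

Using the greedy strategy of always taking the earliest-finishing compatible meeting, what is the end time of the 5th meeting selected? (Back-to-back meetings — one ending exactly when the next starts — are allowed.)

23

Sorted by end: (0,1)  (0,5)  (6,9)  (8,10)  (10,13)  (12,14)  (10,16)  (13,20)  (22,23)  (23,24)  (27,28)
take (0,1); take (6,9); skip (8,10); take (10,13); take (13,20); take (22,23); take (23,24); take (27,28).
Selected: (0,1) (6,9) (10,13) (13,20) (22,23) (23,24) (27,28)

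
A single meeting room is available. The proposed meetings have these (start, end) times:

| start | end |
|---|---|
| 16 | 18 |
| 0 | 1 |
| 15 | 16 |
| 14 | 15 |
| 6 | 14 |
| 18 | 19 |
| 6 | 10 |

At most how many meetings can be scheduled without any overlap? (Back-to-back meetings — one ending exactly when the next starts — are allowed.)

Sorted by end: (0,1)  (6,10)  (6,14)  (14,15)  (15,16)  (16,18)  (18,19)
take (0,1); take (6,10); skip (6,14); take (14,15); take (15,16); take (16,18); take (18,19).
Selected 6 meetings.

6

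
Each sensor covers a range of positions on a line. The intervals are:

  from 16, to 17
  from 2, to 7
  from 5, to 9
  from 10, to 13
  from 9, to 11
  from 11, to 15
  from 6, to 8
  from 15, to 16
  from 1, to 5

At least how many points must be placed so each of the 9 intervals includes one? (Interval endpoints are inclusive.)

4

Process intervals by earliest right end; each time one isn't hit yet, stab at its right endpoint.
By right end: [1,5]  [2,7]  [6,8]  [5,9]  [9,11]  [10,13]  [11,15]  [15,16]  [16,17]
[1,5] uncovered → point at 5; [6,8] uncovered → point at 8; [9,11] uncovered → point at 11; [15,16] uncovered → point at 16.
Points: 5, 8, 11, 16 (4 total).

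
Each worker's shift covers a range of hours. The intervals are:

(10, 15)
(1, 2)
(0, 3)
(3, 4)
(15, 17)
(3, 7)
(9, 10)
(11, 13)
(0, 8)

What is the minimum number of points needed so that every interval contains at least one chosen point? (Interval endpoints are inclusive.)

Sort by right endpoint; whenever an interval is uncovered, place a point at its right end.
Sorted: [1,2] [0,3] [3,4] [3,7] [0,8] [9,10] [11,13] [10,15] [15,17]
{[1,2],[0,3]} hit by 2; {[3,4],[3,7],[0,8]} hit by 4; {[9,10]} hit by 10; {[11,13],[10,15]} hit by 13; {[15,17]} hit by 17.
Points: 2, 4, 10, 13, 17 (5 total).

5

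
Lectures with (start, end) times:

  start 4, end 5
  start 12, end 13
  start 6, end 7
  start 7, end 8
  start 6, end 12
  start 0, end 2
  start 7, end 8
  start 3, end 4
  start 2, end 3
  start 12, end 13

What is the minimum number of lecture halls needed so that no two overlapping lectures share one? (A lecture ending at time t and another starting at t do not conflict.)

3

Count concurrent intervals with a sweep; the peak is the room count.
Events (time:±→running): 0:+→1 2:-→0 2:+→1 3:-→0 3:+→1 4:-→0 4:+→1 5:-→0 6:+→1 6:+→2 7:-→1 7:+→2 7:+→3 … peak 3.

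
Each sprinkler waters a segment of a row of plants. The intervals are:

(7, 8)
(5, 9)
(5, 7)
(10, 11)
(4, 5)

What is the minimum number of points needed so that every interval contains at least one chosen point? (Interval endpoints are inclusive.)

3

Sorted: [4,5] [5,7] [7,8] [5,9] [10,11]
{[4,5],[5,7]} hit by 5; {[7,8],[5,9]} hit by 8; {[10,11]} hit by 11.
Points: 5, 8, 11 (3 total).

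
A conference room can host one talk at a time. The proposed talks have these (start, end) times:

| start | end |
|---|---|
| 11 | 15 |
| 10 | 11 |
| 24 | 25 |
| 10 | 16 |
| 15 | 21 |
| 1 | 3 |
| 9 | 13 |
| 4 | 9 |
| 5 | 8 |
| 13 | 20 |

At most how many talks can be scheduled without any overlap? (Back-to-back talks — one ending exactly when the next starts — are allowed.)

6

Sort by end time and greedily take each interval whose start is ≥ the last chosen end.
Sorted by end: (1,3)  (5,8)  (4,9)  (10,11)  (9,13)  (11,15)  (10,16)  (13,20)  (15,21)  (24,25)
take (1,3); take (5,8); skip (4,9); take (10,11); take (11,15); take (15,21); take (24,25).
Selected 6 talks.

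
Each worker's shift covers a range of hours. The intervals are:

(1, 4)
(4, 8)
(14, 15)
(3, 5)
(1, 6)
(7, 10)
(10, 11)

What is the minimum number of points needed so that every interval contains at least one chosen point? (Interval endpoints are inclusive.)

By right end: [1,4]  [3,5]  [1,6]  [4,8]  [7,10]  [10,11]  [14,15]
[1,4] uncovered → point at 4; [7,10] uncovered → point at 10; [14,15] uncovered → point at 15.
Points: 4, 10, 15 (3 total).

3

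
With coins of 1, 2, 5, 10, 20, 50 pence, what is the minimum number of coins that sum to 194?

7

194 − 3×50→44 − 2×20→4 − 2×2→0
Total coins = 3 + 2 + 2 = 7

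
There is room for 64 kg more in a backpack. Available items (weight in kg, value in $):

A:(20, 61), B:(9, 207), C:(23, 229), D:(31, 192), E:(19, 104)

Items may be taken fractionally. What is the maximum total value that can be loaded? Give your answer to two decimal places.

Order: B (207/9=23.00) > C (229/23=9.96) > D (192/31=6.19) > E (104/19=5.47) > A (61/20=3.05)
Fill: take B (9 @ 207) → take C (23 @ 229) → take D (31 @ 192) → take 1/19 of E → 5.47; 64/64 used.
Total value = 633.47

633.47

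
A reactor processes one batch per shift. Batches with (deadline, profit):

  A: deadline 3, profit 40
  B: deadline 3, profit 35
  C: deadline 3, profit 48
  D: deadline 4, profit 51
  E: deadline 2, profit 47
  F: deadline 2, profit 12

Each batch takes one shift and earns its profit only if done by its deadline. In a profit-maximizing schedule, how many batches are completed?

4

Sort by profit descending; place each in the latest free slot ≤ its deadline.
Profit order: D=51 C=48 E=47 A=40 B=35 F=12
Assign: D→slot 4, C→slot 3, E→slot 2, A→slot 1, B skipped, F skipped.
Slots: [1:A] [2:E] [3:C] [4:D]
4 of 6 scheduled.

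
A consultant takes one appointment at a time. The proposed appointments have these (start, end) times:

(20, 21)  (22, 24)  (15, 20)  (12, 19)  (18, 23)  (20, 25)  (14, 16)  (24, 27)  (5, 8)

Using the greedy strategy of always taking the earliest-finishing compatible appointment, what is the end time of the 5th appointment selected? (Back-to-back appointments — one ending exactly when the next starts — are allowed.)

27

Sort by end time and greedily take each interval whose start is ≥ the last chosen end.
Sorted by end: (5,8)  (14,16)  (12,19)  (15,20)  (20,21)  (18,23)  (22,24)  (20,25)  (24,27)
take (5,8); take (14,16); take (20,21); take (22,24); skip (20,25); take (24,27).
Selected: (5,8) (14,16) (20,21) (22,24) (24,27)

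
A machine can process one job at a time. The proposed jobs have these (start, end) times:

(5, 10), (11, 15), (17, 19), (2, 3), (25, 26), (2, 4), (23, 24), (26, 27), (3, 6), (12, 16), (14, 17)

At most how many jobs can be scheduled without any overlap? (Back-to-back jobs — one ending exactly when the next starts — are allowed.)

7

Greedy by earliest finish: after sorting by end time, pick each interval compatible with the last pick.
Sorted by end: (2,3)  (2,4)  (3,6)  (5,10)  (11,15)  (12,16)  (14,17)  (17,19)  (23,24)  (25,26)  (26,27)
take (2,3); take (3,6); take (11,15); skip (14,17); take (17,19); take (23,24); take (25,26); take (26,27).
Selected 7 jobs.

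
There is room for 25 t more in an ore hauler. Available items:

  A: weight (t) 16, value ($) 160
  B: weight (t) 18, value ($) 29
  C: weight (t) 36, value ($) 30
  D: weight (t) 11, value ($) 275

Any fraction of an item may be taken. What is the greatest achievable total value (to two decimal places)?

Sort by value per unit weight and fill in that order.
Order: D (275/11=25.00) > A (160/16=10.00) > B (29/18=1.61) > C (30/36=0.83)
Fill: take D (11 @ 275) → take 14/16 of A → 140.00; 25/25 used.
Total value = 415.00

415.00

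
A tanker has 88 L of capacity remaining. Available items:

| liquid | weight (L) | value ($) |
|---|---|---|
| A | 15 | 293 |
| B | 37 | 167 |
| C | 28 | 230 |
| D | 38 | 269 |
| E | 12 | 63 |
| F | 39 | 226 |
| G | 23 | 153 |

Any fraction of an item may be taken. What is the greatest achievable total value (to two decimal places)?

Order: A (293/15=19.53) > C (230/28=8.21) > D (269/38=7.08) > G (153/23=6.65) > F (226/39=5.79) > E (63/12=5.25) > B (167/37=4.51)
Fill: take A (15 @ 293) → take C (28 @ 230) → take D (38 @ 269) → take 7/23 of G → 46.57; 88/88 used.
Total value = 838.57

838.57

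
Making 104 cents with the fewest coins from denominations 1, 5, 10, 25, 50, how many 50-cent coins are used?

104 − 2×50→4 − 4×1→0
Count of 50: 2

2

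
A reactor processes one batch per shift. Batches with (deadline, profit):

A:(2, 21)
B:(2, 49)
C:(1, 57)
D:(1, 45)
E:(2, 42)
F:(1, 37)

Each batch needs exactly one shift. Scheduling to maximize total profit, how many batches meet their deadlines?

2

Sort by profit descending; place each in the latest free slot ≤ its deadline.
Profit order: C=57 B=49 D=45 E=42 F=37 A=21
Assign: C→slot 1, B→slot 2, D skipped, E skipped, F skipped, A skipped.
Slots: [1:C] [2:B]
2 of 6 scheduled.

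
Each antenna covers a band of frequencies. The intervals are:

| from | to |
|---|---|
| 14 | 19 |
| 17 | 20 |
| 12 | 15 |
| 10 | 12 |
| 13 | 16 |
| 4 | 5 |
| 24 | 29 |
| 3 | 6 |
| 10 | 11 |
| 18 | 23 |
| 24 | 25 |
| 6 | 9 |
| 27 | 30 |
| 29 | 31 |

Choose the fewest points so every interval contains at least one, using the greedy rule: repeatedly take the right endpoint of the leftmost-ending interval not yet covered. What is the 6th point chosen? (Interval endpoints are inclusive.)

By right end: [4,5]  [3,6]  [6,9]  [10,11]  [10,12]  [12,15]  [13,16]  [14,19]  [17,20]  [18,23]  [24,25]  [24,29]  [27,30]  [29,31]
[4,5] uncovered → point at 5; [6,9] uncovered → point at 9; [10,11] uncovered → point at 11; [12,15] uncovered → point at 15; [17,20] uncovered → point at 20; [24,25] uncovered → point at 25; [27,30] uncovered → point at 30.
Points: 5, 9, 11, 15, 20, 25, 30 (7 total).

25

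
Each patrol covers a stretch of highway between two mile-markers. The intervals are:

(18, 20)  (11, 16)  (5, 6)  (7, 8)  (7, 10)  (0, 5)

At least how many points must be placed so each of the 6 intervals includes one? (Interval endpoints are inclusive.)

4

Sort by right endpoint; whenever an interval is uncovered, place a point at its right end.
By right end: [0,5]  [5,6]  [7,8]  [7,10]  [11,16]  [18,20]
[0,5] uncovered → point at 5; [7,8] uncovered → point at 8; [11,16] uncovered → point at 16; [18,20] uncovered → point at 20.
Points: 5, 8, 16, 20 (4 total).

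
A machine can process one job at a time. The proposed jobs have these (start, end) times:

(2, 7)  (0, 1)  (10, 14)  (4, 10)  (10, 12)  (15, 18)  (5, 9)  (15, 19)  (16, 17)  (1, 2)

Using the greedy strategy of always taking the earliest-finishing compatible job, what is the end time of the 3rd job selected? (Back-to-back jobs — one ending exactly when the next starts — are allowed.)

Sorted by end: (0,1)  (1,2)  (2,7)  (5,9)  (4,10)  (10,12)  (10,14)  (16,17)  (15,18)  (15,19)
take (0,1); take (1,2); take (2,7); take (10,12); skip (10,14); take (16,17); skip (15,18).
Selected: (0,1) (1,2) (2,7) (10,12) (16,17)

7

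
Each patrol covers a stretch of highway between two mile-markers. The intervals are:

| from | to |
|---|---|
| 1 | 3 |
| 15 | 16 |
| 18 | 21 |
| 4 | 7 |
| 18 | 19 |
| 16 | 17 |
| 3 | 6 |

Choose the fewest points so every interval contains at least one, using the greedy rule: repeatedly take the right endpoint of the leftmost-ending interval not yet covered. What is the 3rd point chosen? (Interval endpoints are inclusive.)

Sorted: [1,3] [3,6] [4,7] [15,16] [16,17] [18,19] [18,21]
{[1,3],[3,6]} hit by 3; {[4,7]} hit by 7; {[15,16],[16,17]} hit by 16; {[18,19],[18,21]} hit by 19.
Points: 3, 7, 16, 19 (4 total).

16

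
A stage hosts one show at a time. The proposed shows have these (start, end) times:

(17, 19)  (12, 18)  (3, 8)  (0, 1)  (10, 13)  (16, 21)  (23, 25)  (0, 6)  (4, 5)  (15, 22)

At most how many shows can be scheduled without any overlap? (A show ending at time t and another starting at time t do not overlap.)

Sort by end time and greedily take each interval whose start is ≥ the last chosen end.
Sorted by end: (0,1)  (4,5)  (0,6)  (3,8)  (10,13)  (12,18)  (17,19)  (16,21)  (15,22)  (23,25)
take (0,1); take (4,5); skip (3,8); take (10,13); take (17,19); skip (15,22); take (23,25).
Selected 5 shows.

5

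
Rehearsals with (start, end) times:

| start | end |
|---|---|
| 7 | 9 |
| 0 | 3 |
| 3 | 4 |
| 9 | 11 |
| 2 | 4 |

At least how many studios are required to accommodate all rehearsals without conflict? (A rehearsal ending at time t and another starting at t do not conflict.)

The answer is the maximum number of intervals overlapping at any instant.
starts: [0, 2, 3, 7, 9]
ends:   [3, 4, 4, 9, 11]
s0→1 s2→2  — peak 2.

2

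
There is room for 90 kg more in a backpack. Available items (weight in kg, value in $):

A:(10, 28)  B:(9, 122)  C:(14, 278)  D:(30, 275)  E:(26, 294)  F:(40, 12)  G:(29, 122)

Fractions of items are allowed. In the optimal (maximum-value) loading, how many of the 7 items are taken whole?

Order: C (278/14=19.86) > B (122/9=13.56) > E (294/26=11.31) > D (275/30=9.17) > G (122/29=4.21) > A (28/10=2.80) > F (12/40=0.30)
Fill: take C (14 @ 278) → take B (9 @ 122) → take E (26 @ 294) → take D (30 @ 275) → take 11/29 of G → 46.28; 90/90 used.
4 item(s) taken whole; one partial (take 11/29 of G).

4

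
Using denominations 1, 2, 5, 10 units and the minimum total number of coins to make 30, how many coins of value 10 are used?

3

Greedy: take as many of the largest coin as possible, then repeat with the remainder.
30 − 3×10→0
Count of 10: 3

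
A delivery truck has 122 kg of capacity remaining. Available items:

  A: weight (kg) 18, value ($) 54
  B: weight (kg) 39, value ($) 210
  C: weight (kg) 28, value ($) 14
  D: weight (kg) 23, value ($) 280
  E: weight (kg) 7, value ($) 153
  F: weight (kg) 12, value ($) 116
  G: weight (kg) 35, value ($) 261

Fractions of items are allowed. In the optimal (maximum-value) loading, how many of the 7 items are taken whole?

5

Ratios (sorted): E 21.86, D 12.17, F 9.67, G 7.46, B 5.38, A 3.00, C 0.50
take E (7 @ 153); take D (23 @ 280); take F (12 @ 116); take G (35 @ 261); take B (39 @ 210); take 6/18 of A → 18.00. Capacity used 122/122.
5 item(s) taken whole; one partial (take 6/18 of A).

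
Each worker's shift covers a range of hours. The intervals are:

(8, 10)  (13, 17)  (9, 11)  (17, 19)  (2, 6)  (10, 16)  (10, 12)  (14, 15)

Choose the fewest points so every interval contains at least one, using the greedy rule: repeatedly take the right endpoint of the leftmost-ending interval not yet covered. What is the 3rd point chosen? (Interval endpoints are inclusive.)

15

Process intervals by earliest right end; each time one isn't hit yet, stab at its right endpoint.
Sorted: [2,6] [8,10] [9,11] [10,12] [14,15] [10,16] [13,17] [17,19]
{[2,6]} hit by 6; {[8,10],[9,11],[10,12]} hit by 10; {[14,15],[10,16],[13,17]} hit by 15; {[17,19]} hit by 19.
Points: 6, 10, 15, 19 (4 total).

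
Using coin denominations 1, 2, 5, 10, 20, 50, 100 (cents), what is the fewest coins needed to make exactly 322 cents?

322 = 3×100 + 1×20 + 1×2
Total coins = 3 + 1 + 1 = 5

5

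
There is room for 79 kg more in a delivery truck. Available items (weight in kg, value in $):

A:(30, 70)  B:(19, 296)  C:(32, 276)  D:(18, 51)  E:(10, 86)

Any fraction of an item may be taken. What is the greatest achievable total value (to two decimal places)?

Sort by value per unit weight and fill in that order.
Ratios (sorted): B 15.58, C 8.62, E 8.60, D 2.83, A 2.33
take B (19 @ 296); take C (32 @ 276); take E (10 @ 86); take D (18 @ 51). Capacity used 79/79.
Total value = 709.00

709.00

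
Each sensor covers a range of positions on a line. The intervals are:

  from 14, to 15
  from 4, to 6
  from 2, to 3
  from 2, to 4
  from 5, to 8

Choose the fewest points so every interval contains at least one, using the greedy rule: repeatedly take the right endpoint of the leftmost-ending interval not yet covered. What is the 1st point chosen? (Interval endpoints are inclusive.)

3

Sorted: [2,3] [2,4] [4,6] [5,8] [14,15]
{[2,3],[2,4]} hit by 3; {[4,6],[5,8]} hit by 6; {[14,15]} hit by 15.
Points: 3, 6, 15 (3 total).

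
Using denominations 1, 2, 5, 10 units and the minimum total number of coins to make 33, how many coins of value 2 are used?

33 = 3×10 + 1×2 + 1×1
Count of 2: 1

1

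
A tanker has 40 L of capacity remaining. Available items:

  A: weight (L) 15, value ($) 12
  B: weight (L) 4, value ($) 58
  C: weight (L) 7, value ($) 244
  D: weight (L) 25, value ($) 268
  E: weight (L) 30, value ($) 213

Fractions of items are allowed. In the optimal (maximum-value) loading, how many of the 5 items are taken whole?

3

Sort by value per unit weight and fill in that order.
Order: C (244/7=34.86) > B (58/4=14.50) > D (268/25=10.72) > E (213/30=7.10) > A (12/15=0.80)
Fill: take C (7 @ 244) → take B (4 @ 58) → take D (25 @ 268) → take 4/30 of E → 28.40; 40/40 used.
3 item(s) taken whole; one partial (take 4/30 of E).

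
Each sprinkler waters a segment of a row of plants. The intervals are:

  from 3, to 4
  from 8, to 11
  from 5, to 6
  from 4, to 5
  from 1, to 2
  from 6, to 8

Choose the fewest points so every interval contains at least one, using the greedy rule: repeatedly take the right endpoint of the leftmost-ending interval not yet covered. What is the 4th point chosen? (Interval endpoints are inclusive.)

11

Sorted: [1,2] [3,4] [4,5] [5,6] [6,8] [8,11]
{[1,2]} hit by 2; {[3,4],[4,5]} hit by 4; {[5,6],[6,8]} hit by 6; {[8,11]} hit by 11.
Points: 2, 4, 6, 11 (4 total).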